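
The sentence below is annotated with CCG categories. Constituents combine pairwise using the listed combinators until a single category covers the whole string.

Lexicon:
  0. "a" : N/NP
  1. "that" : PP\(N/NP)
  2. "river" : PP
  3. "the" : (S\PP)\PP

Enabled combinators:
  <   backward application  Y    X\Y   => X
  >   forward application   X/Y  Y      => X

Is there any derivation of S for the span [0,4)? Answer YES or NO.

YES

[0,4] S   <
  [0,2] PP   <
    [0,1] "a" : N/NP
    [1,2] "that" : PP\(N/NP)
  [2,4] S\PP   <
    [2,3] "river" : PP
    [3,4] "the" : (S\PP)\PP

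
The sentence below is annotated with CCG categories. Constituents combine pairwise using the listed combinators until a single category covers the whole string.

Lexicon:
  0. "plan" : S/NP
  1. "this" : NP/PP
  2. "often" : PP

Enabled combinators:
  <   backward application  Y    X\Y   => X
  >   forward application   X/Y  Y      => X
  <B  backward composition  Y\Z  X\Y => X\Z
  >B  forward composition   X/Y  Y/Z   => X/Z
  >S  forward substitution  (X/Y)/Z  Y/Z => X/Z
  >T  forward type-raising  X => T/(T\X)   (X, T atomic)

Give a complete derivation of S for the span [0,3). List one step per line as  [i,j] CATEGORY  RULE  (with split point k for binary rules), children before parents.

[0,1] S/NP  lex  "plan"
[1,2] NP/PP  lex  "this"
[2,3] PP  lex  "often"
[1,3] NP  >  k=2
[0,3] S  >  k=1

[0,3] S   >
  [0,1] "plan" : S/NP
  [1,3] NP   >
    [1,2] "this" : NP/PP
    [2,3] "often" : PP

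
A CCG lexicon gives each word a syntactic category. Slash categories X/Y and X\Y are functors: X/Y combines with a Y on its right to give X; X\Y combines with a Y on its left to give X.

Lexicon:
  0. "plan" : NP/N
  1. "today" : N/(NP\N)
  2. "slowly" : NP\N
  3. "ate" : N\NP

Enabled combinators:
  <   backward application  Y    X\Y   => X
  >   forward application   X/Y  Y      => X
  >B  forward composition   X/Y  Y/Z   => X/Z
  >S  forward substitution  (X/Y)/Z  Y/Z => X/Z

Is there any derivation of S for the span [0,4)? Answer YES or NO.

NO

NP/N N/(NP\N) NP\N N\NP
CKY chart[0,4] = {N}; S ∉ chart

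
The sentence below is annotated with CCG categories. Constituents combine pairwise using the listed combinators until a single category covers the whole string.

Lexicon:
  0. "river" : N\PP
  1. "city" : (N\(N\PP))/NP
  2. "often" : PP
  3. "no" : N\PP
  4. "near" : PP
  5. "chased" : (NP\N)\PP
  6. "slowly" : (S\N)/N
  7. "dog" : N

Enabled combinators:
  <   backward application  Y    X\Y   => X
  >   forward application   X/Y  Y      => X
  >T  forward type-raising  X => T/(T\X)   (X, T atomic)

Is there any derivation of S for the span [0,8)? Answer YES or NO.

[0,8] S   <
  [0,6] N   <
    [0,1] "river" : N\PP
    [1,6] N\(N\PP)   >
      [1,2] "city" : (N\(N\PP))/NP
      [2,6] NP   <
        [2,4] N   >
          [2,3] N/(N\PP)   >T
            [2,3] "often" : PP
          [3,4] "no" : N\PP
        [4,6] NP\N   <
          [4,5] "near" : PP
          [5,6] "chased" : (NP\N)\PP
  [6,8] S\N   >
    [6,7] "slowly" : (S\N)/N
    [7,8] "dog" : N

YES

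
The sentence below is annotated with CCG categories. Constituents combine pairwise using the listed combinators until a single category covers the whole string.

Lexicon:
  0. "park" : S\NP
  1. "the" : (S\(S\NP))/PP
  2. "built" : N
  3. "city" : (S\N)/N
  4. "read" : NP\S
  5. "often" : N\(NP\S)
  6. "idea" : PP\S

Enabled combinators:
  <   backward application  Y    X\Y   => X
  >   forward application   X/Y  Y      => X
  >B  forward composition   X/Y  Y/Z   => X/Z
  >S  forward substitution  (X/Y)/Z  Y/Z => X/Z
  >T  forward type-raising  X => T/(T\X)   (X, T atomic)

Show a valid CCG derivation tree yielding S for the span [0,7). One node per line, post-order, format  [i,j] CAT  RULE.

[0,7] S   <
  [0,1] "park" : S\NP
  [1,7] S\(S\NP)   >
    [1,2] "the" : (S\(S\NP))/PP
    [2,7] PP   <
      [2,6] S   >
        [2,3] S/(S\N)   >T
          [2,3] "built" : N
        [3,6] S\N   >
          [3,4] "city" : (S\N)/N
          [4,6] N   <
            [4,5] "read" : NP\S
            [5,6] "often" : N\(NP\S)
      [6,7] "idea" : PP\S

[0,1] S\NP  lex  "park"
[1,2] (S\(S\NP))/PP  lex  "the"
[2,3] N  lex  "built"
[2,3] S/(S\N)  >T
[3,4] (S\N)/N  lex  "city"
[4,5] NP\S  lex  "read"
[5,6] N\(NP\S)  lex  "often"
[4,6] N  <  k=5
[3,6] S\N  >  k=4
[2,6] S  >  k=3
[6,7] PP\S  lex  "idea"
[2,7] PP  <  k=6
[1,7] S\(S\NP)  >  k=2
[0,7] S  <  k=1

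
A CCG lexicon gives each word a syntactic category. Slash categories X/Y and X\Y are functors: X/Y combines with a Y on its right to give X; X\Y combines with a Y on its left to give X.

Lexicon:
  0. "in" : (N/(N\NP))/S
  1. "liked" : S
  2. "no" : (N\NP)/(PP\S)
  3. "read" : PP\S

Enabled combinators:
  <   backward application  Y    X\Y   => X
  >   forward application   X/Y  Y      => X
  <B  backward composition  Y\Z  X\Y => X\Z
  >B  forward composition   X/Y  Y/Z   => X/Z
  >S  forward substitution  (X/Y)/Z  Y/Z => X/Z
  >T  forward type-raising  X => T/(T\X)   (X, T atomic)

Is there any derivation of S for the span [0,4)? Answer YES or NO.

(N/(N\NP))/S S (N\NP)/(PP\S) PP\S
CKY chart[0,4] = {N, N/(N\N), NP/(NP\N), PP/(PP\N), S/(S\N)}; S ∉ chart

NO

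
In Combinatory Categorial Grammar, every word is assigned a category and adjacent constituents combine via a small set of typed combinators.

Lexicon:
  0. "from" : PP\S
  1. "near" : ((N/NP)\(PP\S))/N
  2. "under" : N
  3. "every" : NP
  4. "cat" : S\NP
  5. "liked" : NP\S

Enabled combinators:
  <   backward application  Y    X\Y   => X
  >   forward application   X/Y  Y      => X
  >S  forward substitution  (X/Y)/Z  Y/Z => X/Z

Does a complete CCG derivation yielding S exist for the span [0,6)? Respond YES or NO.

NO

PP\S ((N/NP)\(PP\S))/N N NP S\NP NP\S
CKY chart[0,6] = {N}; S ∉ chart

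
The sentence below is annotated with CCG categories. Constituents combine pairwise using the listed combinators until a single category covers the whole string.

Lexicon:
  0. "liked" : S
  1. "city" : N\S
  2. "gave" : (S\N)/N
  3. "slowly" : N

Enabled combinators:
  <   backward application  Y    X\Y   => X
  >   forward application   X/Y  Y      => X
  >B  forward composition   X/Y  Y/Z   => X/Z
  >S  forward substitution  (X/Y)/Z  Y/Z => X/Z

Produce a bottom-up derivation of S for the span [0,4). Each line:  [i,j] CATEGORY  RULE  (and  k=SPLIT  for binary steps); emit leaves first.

[0,1] S  lex  "liked"
[1,2] N\S  lex  "city"
[0,2] N  <  k=1
[2,3] (S\N)/N  lex  "gave"
[3,4] N  lex  "slowly"
[2,4] S\N  >  k=3
[0,4] S  <  k=2

[0,4] S   <
  [0,2] N   <
    [0,1] "liked" : S
    [1,2] "city" : N\S
  [2,4] S\N   >
    [2,3] "gave" : (S\N)/N
    [3,4] "slowly" : N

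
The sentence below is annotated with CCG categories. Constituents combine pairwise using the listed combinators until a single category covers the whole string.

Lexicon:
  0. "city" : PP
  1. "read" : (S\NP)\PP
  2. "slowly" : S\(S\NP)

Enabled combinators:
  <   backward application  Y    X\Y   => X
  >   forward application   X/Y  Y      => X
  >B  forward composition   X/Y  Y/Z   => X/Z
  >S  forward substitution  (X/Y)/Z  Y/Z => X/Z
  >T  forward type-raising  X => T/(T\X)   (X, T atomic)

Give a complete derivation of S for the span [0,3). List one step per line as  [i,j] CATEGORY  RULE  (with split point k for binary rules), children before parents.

[0,1] PP  lex  "city"
[1,2] (S\NP)\PP  lex  "read"
[0,2] S\NP  <  k=1
[2,3] S\(S\NP)  lex  "slowly"
[0,3] S  <  k=2

[0,3] S   <
  [0,2] S\NP   <
    [0,1] "city" : PP
    [1,2] "read" : (S\NP)\PP
  [2,3] "slowly" : S\(S\NP)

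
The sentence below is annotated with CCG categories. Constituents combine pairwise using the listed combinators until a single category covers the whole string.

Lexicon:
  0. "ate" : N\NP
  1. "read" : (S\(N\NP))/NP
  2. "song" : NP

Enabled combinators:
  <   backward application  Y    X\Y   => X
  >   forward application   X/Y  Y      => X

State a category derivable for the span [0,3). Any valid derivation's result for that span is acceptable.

[0,3] S   <
  [0,1] "ate" : N\NP
  [1,3] S\(N\NP)   >
    [1,2] "read" : (S\(N\NP))/NP
    [2,3] "song" : NP

S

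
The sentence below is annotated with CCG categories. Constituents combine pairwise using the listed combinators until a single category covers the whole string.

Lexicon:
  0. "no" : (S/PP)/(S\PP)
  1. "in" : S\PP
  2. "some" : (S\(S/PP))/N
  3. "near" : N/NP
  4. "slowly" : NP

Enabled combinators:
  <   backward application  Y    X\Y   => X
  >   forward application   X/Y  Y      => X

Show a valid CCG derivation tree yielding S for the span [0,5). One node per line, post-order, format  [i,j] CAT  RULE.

[0,1] (S/PP)/(S\PP)  lex  "no"
[1,2] S\PP  lex  "in"
[0,2] S/PP  >  k=1
[2,3] (S\(S/PP))/N  lex  "some"
[3,4] N/NP  lex  "near"
[4,5] NP  lex  "slowly"
[3,5] N  >  k=4
[2,5] S\(S/PP)  >  k=3
[0,5] S  <  k=2

[0,5] S   <
  [0,2] S/PP   >
    [0,1] "no" : (S/PP)/(S\PP)
    [1,2] "in" : S\PP
  [2,5] S\(S/PP)   >
    [2,3] "some" : (S\(S/PP))/N
    [3,5] N   >
      [3,4] "near" : N/NP
      [4,5] "slowly" : NP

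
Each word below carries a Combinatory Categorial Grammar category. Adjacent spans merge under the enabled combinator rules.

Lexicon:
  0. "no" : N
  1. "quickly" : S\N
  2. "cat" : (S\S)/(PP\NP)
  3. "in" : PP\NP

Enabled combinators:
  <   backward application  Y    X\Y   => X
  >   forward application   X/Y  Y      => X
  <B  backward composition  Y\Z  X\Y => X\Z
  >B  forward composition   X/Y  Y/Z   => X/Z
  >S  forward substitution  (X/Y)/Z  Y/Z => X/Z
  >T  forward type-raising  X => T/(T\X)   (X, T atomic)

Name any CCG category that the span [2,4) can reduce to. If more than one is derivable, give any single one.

[0,4] S   >
  [0,1] S/(S\N)   >T
    [0,1] "no" : N
  [1,4] S\N   <B
    [1,2] "quickly" : S\N
    [2,4] S\S   >
      [2,3] "cat" : (S\S)/(PP\NP)
      [3,4] "in" : PP\NP

S\S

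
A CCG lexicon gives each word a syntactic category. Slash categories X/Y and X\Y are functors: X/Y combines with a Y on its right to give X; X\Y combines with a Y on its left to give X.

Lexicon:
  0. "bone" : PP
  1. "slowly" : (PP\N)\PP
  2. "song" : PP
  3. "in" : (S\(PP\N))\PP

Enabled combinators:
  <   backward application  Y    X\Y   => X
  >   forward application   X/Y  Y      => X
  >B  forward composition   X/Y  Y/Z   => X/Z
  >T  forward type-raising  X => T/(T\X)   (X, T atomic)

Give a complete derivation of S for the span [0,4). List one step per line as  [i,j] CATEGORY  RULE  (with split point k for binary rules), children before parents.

[0,1] PP  lex  "bone"
[1,2] (PP\N)\PP  lex  "slowly"
[0,2] PP\N  <  k=1
[2,3] PP  lex  "song"
[3,4] (S\(PP\N))\PP  lex  "in"
[2,4] S\(PP\N)  <  k=3
[0,4] S  <  k=2

[0,4] S   <
  [0,2] PP\N   <
    [0,1] "bone" : PP
    [1,2] "slowly" : (PP\N)\PP
  [2,4] S\(PP\N)   <
    [2,3] "song" : PP
    [3,4] "in" : (S\(PP\N))\PP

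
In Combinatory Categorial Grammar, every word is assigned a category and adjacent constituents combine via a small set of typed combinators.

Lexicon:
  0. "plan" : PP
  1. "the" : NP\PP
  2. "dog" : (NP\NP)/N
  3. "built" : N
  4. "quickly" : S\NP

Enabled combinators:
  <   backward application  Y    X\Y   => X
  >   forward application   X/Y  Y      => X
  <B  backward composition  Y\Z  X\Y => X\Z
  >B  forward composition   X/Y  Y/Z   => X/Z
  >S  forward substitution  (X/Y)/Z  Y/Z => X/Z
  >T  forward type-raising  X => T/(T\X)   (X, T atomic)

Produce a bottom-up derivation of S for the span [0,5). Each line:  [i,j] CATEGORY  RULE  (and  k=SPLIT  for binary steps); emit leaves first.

[0,1] PP  lex  "plan"
[1,2] NP\PP  lex  "the"
[0,2] NP  <  k=1
[2,3] (NP\NP)/N  lex  "dog"
[3,4] N  lex  "built"
[2,4] NP\NP  >  k=3
[4,5] S\NP  lex  "quickly"
[2,5] S\NP  <B  k=4
[0,5] S  <  k=2

[0,5] S   <
  [0,2] NP   <
    [0,1] "plan" : PP
    [1,2] "the" : NP\PP
  [2,5] S\NP   <B
    [2,4] NP\NP   >
      [2,3] "dog" : (NP\NP)/N
      [3,4] "built" : N
    [4,5] "quickly" : S\NP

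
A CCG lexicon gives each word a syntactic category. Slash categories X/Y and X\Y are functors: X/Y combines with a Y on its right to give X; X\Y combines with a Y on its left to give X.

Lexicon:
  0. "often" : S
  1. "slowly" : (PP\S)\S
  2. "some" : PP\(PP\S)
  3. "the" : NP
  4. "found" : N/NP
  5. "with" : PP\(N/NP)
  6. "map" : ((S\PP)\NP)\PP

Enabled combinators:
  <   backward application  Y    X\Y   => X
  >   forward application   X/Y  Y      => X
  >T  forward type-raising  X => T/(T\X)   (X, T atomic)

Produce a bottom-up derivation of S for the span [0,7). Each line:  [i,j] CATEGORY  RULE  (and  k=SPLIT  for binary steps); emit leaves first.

[0,1] S  lex  "often"
[1,2] (PP\S)\S  lex  "slowly"
[0,2] PP\S  <  k=1
[2,3] PP\(PP\S)  lex  "some"
[0,3] PP  <  k=2
[3,4] NP  lex  "the"
[4,5] N/NP  lex  "found"
[5,6] PP\(N/NP)  lex  "with"
[4,6] PP  <  k=5
[6,7] ((S\PP)\NP)\PP  lex  "map"
[4,7] (S\PP)\NP  <  k=6
[3,7] S\PP  <  k=4
[0,7] S  <  k=3

[0,7] S   <
  [0,3] PP   <
    [0,2] PP\S   <
      [0,1] "often" : S
      [1,2] "slowly" : (PP\S)\S
    [2,3] "some" : PP\(PP\S)
  [3,7] S\PP   <
    [3,4] "the" : NP
    [4,7] (S\PP)\NP   <
      [4,6] PP   <
        [4,5] "found" : N/NP
        [5,6] "with" : PP\(N/NP)
      [6,7] "map" : ((S\PP)\NP)\PP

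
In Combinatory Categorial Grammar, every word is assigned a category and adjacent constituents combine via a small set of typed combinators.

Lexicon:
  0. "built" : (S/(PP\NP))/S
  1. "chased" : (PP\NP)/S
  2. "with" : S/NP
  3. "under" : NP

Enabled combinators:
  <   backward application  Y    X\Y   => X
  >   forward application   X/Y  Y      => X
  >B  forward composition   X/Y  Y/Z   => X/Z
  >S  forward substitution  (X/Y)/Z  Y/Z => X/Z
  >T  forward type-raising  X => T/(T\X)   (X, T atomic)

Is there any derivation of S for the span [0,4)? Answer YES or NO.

YES

[0,4] S   >
  [0,3] S/NP   >B
    [0,2] S/S   >S
      [0,1] "built" : (S/(PP\NP))/S
      [1,2] "chased" : (PP\NP)/S
    [2,3] "with" : S/NP
  [3,4] "under" : NP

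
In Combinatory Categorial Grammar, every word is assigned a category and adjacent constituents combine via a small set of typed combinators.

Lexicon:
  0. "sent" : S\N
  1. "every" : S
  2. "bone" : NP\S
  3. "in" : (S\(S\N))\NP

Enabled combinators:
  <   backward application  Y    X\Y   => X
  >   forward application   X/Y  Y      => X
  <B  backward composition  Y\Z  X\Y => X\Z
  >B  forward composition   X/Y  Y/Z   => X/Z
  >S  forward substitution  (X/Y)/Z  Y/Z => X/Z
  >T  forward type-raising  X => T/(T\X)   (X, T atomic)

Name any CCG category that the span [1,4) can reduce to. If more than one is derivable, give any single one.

S\(S\N)

[0,4] S   <
  [0,1] "sent" : S\N
  [1,4] S\(S\N)   <
    [1,3] NP   <
      [1,2] "every" : S
      [2,3] "bone" : NP\S
    [3,4] "in" : (S\(S\N))\NP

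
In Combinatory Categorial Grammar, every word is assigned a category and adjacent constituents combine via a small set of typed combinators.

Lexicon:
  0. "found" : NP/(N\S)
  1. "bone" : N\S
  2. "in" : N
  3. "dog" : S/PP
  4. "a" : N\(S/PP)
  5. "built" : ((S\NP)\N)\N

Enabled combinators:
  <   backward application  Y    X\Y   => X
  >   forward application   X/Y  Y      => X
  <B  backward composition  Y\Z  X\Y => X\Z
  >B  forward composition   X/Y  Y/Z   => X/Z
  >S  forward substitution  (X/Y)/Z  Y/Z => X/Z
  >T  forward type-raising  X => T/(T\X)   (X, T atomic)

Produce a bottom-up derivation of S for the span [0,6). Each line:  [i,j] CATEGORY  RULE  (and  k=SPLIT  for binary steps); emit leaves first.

[0,1] NP/(N\S)  lex  "found"
[1,2] N\S  lex  "bone"
[0,2] NP  >  k=1
[2,3] N  lex  "in"
[3,4] S/PP  lex  "dog"
[4,5] N\(S/PP)  lex  "a"
[3,5] N  <  k=4
[5,6] ((S\NP)\N)\N  lex  "built"
[3,6] (S\NP)\N  <  k=5
[2,6] S\NP  <  k=3
[0,6] S  <  k=2

[0,6] S   <
  [0,2] NP   >
    [0,1] "found" : NP/(N\S)
    [1,2] "bone" : N\S
  [2,6] S\NP   <
    [2,3] "in" : N
    [3,6] (S\NP)\N   <
      [3,5] N   <
        [3,4] "dog" : S/PP
        [4,5] "a" : N\(S/PP)
      [5,6] "built" : ((S\NP)\N)\N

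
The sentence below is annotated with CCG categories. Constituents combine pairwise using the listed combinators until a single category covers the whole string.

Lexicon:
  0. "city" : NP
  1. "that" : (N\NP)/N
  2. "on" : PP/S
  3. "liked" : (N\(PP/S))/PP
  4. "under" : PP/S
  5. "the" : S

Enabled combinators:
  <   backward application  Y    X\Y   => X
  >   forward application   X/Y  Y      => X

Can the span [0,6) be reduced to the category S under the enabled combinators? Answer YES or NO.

NP (N\NP)/N PP/S (N\(PP/S))/PP PP/S S
CKY chart[0,6] = {N}; S ∉ chart

NO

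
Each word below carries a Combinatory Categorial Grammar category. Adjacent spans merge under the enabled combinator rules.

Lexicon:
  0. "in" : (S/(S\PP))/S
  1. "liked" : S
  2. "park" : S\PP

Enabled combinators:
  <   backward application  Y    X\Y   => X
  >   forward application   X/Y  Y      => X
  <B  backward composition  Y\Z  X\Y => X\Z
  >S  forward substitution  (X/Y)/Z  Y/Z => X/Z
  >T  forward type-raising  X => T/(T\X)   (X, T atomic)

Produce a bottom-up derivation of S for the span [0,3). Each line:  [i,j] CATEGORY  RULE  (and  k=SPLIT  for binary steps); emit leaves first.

[0,1] (S/(S\PP))/S  lex  "in"
[1,2] S  lex  "liked"
[0,2] S/(S\PP)  >  k=1
[2,3] S\PP  lex  "park"
[0,3] S  >  k=2

[0,3] S   >
  [0,2] S/(S\PP)   >
    [0,1] "in" : (S/(S\PP))/S
    [1,2] "liked" : S
  [2,3] "park" : S\PP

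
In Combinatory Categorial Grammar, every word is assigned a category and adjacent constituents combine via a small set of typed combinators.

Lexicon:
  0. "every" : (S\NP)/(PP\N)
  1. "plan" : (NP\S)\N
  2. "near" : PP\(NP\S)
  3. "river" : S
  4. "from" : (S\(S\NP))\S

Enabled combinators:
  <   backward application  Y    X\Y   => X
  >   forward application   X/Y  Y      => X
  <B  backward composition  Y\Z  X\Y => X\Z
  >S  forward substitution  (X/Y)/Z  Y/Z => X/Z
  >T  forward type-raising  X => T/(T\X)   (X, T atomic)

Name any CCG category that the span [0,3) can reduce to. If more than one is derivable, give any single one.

[0,5] S   <
  [0,3] S\NP   >
    [0,1] "every" : (S\NP)/(PP\N)
    [1,3] PP\N   <B
      [1,2] "plan" : (NP\S)\N
      [2,3] "near" : PP\(NP\S)
  [3,5] S\(S\NP)   <
    [3,4] "river" : S
    [4,5] "from" : (S\(S\NP))\S

S\NP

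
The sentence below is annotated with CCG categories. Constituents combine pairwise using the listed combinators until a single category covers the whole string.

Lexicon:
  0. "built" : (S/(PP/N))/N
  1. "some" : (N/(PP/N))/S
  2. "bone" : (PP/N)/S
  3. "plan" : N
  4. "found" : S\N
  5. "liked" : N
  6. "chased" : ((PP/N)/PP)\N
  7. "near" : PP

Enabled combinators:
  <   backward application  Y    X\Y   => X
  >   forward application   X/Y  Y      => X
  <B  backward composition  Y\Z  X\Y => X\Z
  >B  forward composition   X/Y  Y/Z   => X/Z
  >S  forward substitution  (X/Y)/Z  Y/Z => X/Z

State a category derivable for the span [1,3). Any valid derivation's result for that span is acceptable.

N/S

[0,8] S   >
  [0,5] S/(PP/N)   >
    [0,1] "built" : (S/(PP/N))/N
    [1,5] N   >
      [1,3] N/S   >S
        [1,2] "some" : (N/(PP/N))/S
        [2,3] "bone" : (PP/N)/S
      [3,5] S   <
        [3,4] "plan" : N
        [4,5] "found" : S\N
  [5,8] PP/N   >
    [5,7] (PP/N)/PP   <
      [5,6] "liked" : N
      [6,7] "chased" : ((PP/N)/PP)\N
    [7,8] "near" : PP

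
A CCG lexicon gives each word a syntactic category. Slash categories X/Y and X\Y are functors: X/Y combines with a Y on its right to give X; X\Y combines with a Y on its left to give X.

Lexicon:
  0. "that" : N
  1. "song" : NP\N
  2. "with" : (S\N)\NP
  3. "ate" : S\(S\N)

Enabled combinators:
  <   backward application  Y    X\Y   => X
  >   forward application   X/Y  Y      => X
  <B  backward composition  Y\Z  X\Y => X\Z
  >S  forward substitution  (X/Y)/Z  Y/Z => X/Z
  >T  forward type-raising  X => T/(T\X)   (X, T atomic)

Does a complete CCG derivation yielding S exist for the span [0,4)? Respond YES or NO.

[0,4] S   <
  [0,3] S\N   <
    [0,2] NP   >
      [0,1] NP/(NP\N)   >T
        [0,1] "that" : N
      [1,2] "song" : NP\N
    [2,3] "with" : (S\N)\NP
  [3,4] "ate" : S\(S\N)

YES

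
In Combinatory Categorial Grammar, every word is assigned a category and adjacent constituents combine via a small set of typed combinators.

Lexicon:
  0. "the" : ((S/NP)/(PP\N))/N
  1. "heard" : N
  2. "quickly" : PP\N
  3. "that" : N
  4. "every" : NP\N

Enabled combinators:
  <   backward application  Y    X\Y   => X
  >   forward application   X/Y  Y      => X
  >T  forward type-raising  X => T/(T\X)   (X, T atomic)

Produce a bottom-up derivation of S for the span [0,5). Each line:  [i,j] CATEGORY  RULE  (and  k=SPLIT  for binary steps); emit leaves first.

[0,1] ((S/NP)/(PP\N))/N  lex  "the"
[1,2] N  lex  "heard"
[0,2] (S/NP)/(PP\N)  >  k=1
[2,3] PP\N  lex  "quickly"
[0,3] S/NP  >  k=2
[3,4] N  lex  "that"
[3,4] NP/(NP\N)  >T
[4,5] NP\N  lex  "every"
[3,5] NP  >  k=4
[0,5] S  >  k=3

[0,5] S   >
  [0,3] S/NP   >
    [0,2] (S/NP)/(PP\N)   >
      [0,1] "the" : ((S/NP)/(PP\N))/N
      [1,2] "heard" : N
    [2,3] "quickly" : PP\N
  [3,5] NP   >
    [3,4] NP/(NP\N)   >T
      [3,4] "that" : N
    [4,5] "every" : NP\N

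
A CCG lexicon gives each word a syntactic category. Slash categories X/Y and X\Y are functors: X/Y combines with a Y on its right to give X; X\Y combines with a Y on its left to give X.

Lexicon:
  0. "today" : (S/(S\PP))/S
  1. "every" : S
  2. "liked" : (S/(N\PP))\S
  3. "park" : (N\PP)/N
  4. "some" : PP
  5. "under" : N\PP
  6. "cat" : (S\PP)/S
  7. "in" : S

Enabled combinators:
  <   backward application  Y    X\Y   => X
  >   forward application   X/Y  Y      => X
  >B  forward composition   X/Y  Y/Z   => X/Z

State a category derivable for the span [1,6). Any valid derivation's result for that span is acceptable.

S

[0,8] S   >
  [0,6] S/(S\PP)   >
    [0,1] "today" : (S/(S\PP))/S
    [1,6] S   >
      [1,3] S/(N\PP)   <
        [1,2] "every" : S
        [2,3] "liked" : (S/(N\PP))\S
      [3,6] N\PP   >
        [3,4] "park" : (N\PP)/N
        [4,6] N   <
          [4,5] "some" : PP
          [5,6] "under" : N\PP
  [6,8] S\PP   >
    [6,7] "cat" : (S\PP)/S
    [7,8] "in" : S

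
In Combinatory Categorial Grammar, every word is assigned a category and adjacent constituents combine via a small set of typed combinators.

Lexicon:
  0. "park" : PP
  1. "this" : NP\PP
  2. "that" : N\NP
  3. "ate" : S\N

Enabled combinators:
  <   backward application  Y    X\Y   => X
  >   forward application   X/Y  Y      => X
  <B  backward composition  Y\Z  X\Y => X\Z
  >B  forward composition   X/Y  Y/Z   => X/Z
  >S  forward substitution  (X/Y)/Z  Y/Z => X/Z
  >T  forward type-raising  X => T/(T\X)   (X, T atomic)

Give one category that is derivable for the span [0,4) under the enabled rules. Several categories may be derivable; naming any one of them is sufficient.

[0,4] S   <
  [0,2] NP   <
    [0,1] "park" : PP
    [1,2] "this" : NP\PP
  [2,4] S\NP   <B
    [2,3] "that" : N\NP
    [3,4] "ate" : S\N

S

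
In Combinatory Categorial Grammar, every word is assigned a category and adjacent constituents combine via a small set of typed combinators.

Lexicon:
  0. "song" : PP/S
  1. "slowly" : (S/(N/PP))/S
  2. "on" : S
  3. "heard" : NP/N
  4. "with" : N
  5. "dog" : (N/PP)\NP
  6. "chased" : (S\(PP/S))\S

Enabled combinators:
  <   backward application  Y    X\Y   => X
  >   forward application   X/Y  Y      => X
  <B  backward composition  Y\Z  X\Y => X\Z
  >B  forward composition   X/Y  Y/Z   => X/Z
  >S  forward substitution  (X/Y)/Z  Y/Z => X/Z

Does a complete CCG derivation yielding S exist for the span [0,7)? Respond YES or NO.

[0,7] S   <
  [0,1] "song" : PP/S
  [1,7] S\(PP/S)   <
    [1,6] S   >
      [1,3] S/(N/PP)   >
        [1,2] "slowly" : (S/(N/PP))/S
        [2,3] "on" : S
      [3,6] N/PP   <
        [3,5] NP   >
          [3,4] "heard" : NP/N
          [4,5] "with" : N
        [5,6] "dog" : (N/PP)\NP
    [6,7] "chased" : (S\(PP/S))\S

YES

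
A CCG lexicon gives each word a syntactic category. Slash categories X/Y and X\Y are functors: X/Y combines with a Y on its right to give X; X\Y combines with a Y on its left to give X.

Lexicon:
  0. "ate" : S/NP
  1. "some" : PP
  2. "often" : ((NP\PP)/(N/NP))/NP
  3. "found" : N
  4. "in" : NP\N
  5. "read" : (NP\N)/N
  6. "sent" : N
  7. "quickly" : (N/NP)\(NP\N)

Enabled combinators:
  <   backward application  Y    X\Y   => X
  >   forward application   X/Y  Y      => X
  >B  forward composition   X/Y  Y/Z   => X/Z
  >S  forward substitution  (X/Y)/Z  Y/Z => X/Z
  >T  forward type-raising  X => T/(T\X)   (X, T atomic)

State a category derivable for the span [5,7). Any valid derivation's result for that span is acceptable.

NP\N

[0,8] S   >
  [0,1] "ate" : S/NP
  [1,8] NP   <
    [1,2] "some" : PP
    [2,8] NP\PP   >
      [2,5] (NP\PP)/(N/NP)   >
        [2,3] "often" : ((NP\PP)/(N/NP))/NP
        [3,5] NP   >
          [3,4] NP/(NP\N)   >T
            [3,4] "found" : N
          [4,5] "in" : NP\N
      [5,8] N/NP   <
        [5,7] NP\N   >
          [5,6] "read" : (NP\N)/N
          [6,7] "sent" : N
        [7,8] "quickly" : (N/NP)\(NP\N)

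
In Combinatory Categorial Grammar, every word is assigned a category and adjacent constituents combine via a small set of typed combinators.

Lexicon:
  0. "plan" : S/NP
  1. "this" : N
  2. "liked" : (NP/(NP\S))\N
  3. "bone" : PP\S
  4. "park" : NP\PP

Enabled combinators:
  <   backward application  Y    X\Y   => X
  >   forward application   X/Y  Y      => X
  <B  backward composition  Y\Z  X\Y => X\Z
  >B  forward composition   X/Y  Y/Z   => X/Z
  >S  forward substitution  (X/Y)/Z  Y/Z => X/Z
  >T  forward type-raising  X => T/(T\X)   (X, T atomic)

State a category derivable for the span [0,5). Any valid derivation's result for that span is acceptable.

[0,5] S   >
  [0,1] "plan" : S/NP
  [1,5] NP   >
    [1,3] NP/(NP\S)   <
      [1,2] "this" : N
      [2,3] "liked" : (NP/(NP\S))\N
    [3,5] NP\S   <B
      [3,4] "bone" : PP\S
      [4,5] "park" : NP\PP

S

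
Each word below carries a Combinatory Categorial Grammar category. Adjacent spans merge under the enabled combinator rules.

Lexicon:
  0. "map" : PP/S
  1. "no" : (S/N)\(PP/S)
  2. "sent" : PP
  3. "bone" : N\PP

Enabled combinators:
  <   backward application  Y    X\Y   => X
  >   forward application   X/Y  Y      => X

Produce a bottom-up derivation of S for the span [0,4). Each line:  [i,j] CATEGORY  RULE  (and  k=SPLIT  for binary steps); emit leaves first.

[0,1] PP/S  lex  "map"
[1,2] (S/N)\(PP/S)  lex  "no"
[0,2] S/N  <  k=1
[2,3] PP  lex  "sent"
[3,4] N\PP  lex  "bone"
[2,4] N  <  k=3
[0,4] S  >  k=2

[0,4] S   >
  [0,2] S/N   <
    [0,1] "map" : PP/S
    [1,2] "no" : (S/N)\(PP/S)
  [2,4] N   <
    [2,3] "sent" : PP
    [3,4] "bone" : N\PP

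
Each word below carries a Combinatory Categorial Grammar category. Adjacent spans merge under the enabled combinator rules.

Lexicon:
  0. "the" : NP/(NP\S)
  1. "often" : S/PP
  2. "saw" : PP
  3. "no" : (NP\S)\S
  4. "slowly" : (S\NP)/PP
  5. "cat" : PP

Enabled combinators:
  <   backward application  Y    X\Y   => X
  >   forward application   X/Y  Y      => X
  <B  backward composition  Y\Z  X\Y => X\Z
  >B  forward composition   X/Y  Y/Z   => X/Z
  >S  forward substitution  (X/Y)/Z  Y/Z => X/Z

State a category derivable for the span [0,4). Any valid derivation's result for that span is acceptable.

[0,6] S   <
  [0,4] NP   >
    [0,1] "the" : NP/(NP\S)
    [1,4] NP\S   <
      [1,3] S   >
        [1,2] "often" : S/PP
        [2,3] "saw" : PP
      [3,4] "no" : (NP\S)\S
  [4,6] S\NP   >
    [4,5] "slowly" : (S\NP)/PP
    [5,6] "cat" : PP

NP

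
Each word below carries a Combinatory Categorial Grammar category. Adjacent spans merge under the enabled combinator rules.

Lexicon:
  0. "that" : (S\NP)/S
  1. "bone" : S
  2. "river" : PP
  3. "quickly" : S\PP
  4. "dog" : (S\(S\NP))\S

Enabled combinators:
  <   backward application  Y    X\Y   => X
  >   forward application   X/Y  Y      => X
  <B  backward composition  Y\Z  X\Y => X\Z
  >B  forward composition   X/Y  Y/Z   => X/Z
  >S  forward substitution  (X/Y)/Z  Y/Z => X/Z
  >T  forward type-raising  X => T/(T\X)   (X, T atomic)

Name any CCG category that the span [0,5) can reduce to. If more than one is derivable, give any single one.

[0,5] S   <
  [0,2] S\NP   >
    [0,1] "that" : (S\NP)/S
    [1,2] "bone" : S
  [2,5] S\(S\NP)   <
    [2,4] S   <
      [2,3] "river" : PP
      [3,4] "quickly" : S\PP
    [4,5] "dog" : (S\(S\NP))\S

S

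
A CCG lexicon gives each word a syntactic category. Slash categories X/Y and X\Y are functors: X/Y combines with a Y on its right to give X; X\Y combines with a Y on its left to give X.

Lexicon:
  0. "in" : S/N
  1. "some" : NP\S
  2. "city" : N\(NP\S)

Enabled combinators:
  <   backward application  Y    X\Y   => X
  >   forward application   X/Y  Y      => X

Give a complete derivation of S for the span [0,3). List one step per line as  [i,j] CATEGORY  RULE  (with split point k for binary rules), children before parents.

[0,1] S/N  lex  "in"
[1,2] NP\S  lex  "some"
[2,3] N\(NP\S)  lex  "city"
[1,3] N  <  k=2
[0,3] S  >  k=1

[0,3] S   >
  [0,1] "in" : S/N
  [1,3] N   <
    [1,2] "some" : NP\S
    [2,3] "city" : N\(NP\S)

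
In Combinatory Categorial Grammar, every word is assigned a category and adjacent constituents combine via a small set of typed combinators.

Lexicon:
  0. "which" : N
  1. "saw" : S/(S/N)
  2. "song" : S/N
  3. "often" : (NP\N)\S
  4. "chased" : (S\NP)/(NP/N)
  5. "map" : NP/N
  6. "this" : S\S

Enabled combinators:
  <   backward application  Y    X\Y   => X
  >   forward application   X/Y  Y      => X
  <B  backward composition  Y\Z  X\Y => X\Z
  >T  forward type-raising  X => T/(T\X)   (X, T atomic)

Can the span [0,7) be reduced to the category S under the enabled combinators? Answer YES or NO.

[0,7] S   <
  [0,1] "which" : N
  [1,7] S\N   <B
    [1,6] S\N   <B
      [1,4] NP\N   <
        [1,3] S   >
          [1,2] "saw" : S/(S/N)
          [2,3] "song" : S/N
        [3,4] "often" : (NP\N)\S
      [4,6] S\NP   >
        [4,5] "chased" : (S\NP)/(NP/N)
        [5,6] "map" : NP/N
    [6,7] "this" : S\S

YES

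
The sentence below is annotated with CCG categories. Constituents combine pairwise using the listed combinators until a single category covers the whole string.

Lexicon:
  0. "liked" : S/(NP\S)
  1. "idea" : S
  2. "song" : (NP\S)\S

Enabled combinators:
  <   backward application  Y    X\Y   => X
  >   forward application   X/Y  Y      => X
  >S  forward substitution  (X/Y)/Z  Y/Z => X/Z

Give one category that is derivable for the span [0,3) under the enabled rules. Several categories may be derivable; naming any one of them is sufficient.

S

[0,3] S   >
  [0,1] "liked" : S/(NP\S)
  [1,3] NP\S   <
    [1,2] "idea" : S
    [2,3] "song" : (NP\S)\S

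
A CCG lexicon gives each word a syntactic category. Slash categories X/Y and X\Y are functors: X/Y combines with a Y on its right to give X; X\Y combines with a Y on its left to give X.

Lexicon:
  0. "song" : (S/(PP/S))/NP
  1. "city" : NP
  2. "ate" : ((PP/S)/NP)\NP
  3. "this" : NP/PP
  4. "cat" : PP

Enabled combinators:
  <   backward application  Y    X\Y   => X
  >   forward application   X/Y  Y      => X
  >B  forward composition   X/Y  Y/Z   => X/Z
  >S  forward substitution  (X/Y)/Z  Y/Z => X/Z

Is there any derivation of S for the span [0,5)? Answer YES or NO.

[0,5] S   >
  [0,3] S/NP   >S
    [0,1] "song" : (S/(PP/S))/NP
    [1,3] (PP/S)/NP   <
      [1,2] "city" : NP
      [2,3] "ate" : ((PP/S)/NP)\NP
  [3,5] NP   >
    [3,4] "this" : NP/PP
    [4,5] "cat" : PP

YES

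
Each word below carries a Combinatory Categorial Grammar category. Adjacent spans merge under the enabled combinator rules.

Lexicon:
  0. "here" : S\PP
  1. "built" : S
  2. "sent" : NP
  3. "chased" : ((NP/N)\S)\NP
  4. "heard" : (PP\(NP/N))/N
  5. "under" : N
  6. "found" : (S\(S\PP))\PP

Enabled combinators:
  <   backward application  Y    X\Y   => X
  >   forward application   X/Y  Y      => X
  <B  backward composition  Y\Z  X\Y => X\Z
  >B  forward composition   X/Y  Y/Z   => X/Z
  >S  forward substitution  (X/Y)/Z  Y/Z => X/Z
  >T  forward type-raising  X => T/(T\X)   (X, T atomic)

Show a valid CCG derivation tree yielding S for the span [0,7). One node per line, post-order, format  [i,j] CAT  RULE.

[0,7] S   <
  [0,1] "here" : S\PP
  [1,7] S\(S\PP)   <
    [1,6] PP   <
      [1,2] "built" : S
      [2,6] PP\S   <B
        [2,4] (NP/N)\S   <
          [2,3] "sent" : NP
          [3,4] "chased" : ((NP/N)\S)\NP
        [4,6] PP\(NP/N)   >
          [4,5] "heard" : (PP\(NP/N))/N
          [5,6] "under" : N
    [6,7] "found" : (S\(S\PP))\PP

[0,1] S\PP  lex  "here"
[1,2] S  lex  "built"
[2,3] NP  lex  "sent"
[3,4] ((NP/N)\S)\NP  lex  "chased"
[2,4] (NP/N)\S  <  k=3
[4,5] (PP\(NP/N))/N  lex  "heard"
[5,6] N  lex  "under"
[4,6] PP\(NP/N)  >  k=5
[2,6] PP\S  <B  k=4
[1,6] PP  <  k=2
[6,7] (S\(S\PP))\PP  lex  "found"
[1,7] S\(S\PP)  <  k=6
[0,7] S  <  k=1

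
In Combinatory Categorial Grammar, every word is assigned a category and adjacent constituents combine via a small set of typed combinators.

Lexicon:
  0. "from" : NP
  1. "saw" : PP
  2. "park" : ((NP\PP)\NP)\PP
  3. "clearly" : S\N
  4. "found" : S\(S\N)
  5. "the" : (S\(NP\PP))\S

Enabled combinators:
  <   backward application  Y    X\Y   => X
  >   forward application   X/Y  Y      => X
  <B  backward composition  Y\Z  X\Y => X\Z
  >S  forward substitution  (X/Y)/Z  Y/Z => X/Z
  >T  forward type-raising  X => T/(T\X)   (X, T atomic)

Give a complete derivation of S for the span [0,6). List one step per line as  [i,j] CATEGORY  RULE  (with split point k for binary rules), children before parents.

[0,1] NP  lex  "from"
[1,2] PP  lex  "saw"
[2,3] ((NP\PP)\NP)\PP  lex  "park"
[1,3] (NP\PP)\NP  <  k=2
[0,3] NP\PP  <  k=1
[3,4] S\N  lex  "clearly"
[4,5] S\(S\N)  lex  "found"
[3,5] S  <  k=4
[5,6] (S\(NP\PP))\S  lex  "the"
[3,6] S\(NP\PP)  <  k=5
[0,6] S  <  k=3

[0,6] S   <
  [0,3] NP\PP   <
    [0,1] "from" : NP
    [1,3] (NP\PP)\NP   <
      [1,2] "saw" : PP
      [2,3] "park" : ((NP\PP)\NP)\PP
  [3,6] S\(NP\PP)   <
    [3,5] S   <
      [3,4] "clearly" : S\N
      [4,5] "found" : S\(S\N)
    [5,6] "the" : (S\(NP\PP))\S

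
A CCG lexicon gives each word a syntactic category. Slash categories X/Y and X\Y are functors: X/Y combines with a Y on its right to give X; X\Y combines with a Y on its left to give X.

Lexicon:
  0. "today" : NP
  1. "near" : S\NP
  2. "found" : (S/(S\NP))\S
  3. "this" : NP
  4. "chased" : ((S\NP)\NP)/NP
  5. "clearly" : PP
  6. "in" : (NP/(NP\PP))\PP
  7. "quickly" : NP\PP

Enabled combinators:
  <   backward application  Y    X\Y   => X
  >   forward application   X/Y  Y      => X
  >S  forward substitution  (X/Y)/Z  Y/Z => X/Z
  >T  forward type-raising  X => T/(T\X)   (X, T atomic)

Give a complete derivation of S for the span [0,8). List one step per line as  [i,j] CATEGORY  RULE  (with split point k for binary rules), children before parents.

[0,8] S   >
  [0,3] S/(S\NP)   <
    [0,2] S   <
      [0,1] "today" : NP
      [1,2] "near" : S\NP
    [2,3] "found" : (S/(S\NP))\S
  [3,8] S\NP   <
    [3,4] "this" : NP
    [4,8] (S\NP)\NP   >
      [4,5] "chased" : ((S\NP)\NP)/NP
      [5,8] NP   >
        [5,7] NP/(NP\PP)   <
          [5,6] "clearly" : PP
          [6,7] "in" : (NP/(NP\PP))\PP
        [7,8] "quickly" : NP\PP

[0,1] NP  lex  "today"
[1,2] S\NP  lex  "near"
[0,2] S  <  k=1
[2,3] (S/(S\NP))\S  lex  "found"
[0,3] S/(S\NP)  <  k=2
[3,4] NP  lex  "this"
[4,5] ((S\NP)\NP)/NP  lex  "chased"
[5,6] PP  lex  "clearly"
[6,7] (NP/(NP\PP))\PP  lex  "in"
[5,7] NP/(NP\PP)  <  k=6
[7,8] NP\PP  lex  "quickly"
[5,8] NP  >  k=7
[4,8] (S\NP)\NP  >  k=5
[3,8] S\NP  <  k=4
[0,8] S  >  k=3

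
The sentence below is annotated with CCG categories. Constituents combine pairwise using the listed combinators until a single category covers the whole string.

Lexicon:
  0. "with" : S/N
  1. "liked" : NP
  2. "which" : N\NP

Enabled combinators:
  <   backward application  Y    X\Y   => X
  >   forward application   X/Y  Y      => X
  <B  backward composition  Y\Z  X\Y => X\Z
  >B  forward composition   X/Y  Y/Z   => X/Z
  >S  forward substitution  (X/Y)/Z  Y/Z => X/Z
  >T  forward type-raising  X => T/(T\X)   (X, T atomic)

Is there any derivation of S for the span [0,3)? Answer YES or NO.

YES

[0,3] S   >
  [0,1] "with" : S/N
  [1,3] N   >
    [1,2] N/(N\NP)   >T
      [1,2] "liked" : NP
    [2,3] "which" : N\NP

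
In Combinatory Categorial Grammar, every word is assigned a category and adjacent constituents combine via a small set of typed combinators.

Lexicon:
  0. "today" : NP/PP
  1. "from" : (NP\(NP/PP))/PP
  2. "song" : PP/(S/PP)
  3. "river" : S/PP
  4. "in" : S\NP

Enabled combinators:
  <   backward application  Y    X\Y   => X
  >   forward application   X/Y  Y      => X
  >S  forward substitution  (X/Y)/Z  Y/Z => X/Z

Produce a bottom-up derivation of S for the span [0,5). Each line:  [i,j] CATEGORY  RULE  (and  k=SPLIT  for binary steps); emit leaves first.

[0,5] S   <
  [0,4] NP   <
    [0,1] "today" : NP/PP
    [1,4] NP\(NP/PP)   >
      [1,2] "from" : (NP\(NP/PP))/PP
      [2,4] PP   >
        [2,3] "song" : PP/(S/PP)
        [3,4] "river" : S/PP
  [4,5] "in" : S\NP

[0,1] NP/PP  lex  "today"
[1,2] (NP\(NP/PP))/PP  lex  "from"
[2,3] PP/(S/PP)  lex  "song"
[3,4] S/PP  lex  "river"
[2,4] PP  >  k=3
[1,4] NP\(NP/PP)  >  k=2
[0,4] NP  <  k=1
[4,5] S\NP  lex  "in"
[0,5] S  <  k=4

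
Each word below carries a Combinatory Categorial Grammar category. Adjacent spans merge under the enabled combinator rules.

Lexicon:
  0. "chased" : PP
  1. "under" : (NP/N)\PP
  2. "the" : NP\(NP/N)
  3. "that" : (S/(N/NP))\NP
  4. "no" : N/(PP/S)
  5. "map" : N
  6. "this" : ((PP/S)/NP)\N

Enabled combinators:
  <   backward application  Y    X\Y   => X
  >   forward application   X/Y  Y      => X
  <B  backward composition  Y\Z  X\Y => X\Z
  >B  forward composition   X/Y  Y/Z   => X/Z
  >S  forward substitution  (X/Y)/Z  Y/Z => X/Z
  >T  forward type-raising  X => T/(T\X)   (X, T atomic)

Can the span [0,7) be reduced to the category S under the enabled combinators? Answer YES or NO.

YES

[0,7] S   >
  [0,4] S/(N/NP)   <
    [0,3] NP   <
      [0,2] NP/N   <
        [0,1] "chased" : PP
        [1,2] "under" : (NP/N)\PP
      [2,3] "the" : NP\(NP/N)
    [3,4] "that" : (S/(N/NP))\NP
  [4,7] N/NP   >B
    [4,5] "no" : N/(PP/S)
    [5,7] (PP/S)/NP   <
      [5,6] "map" : N
      [6,7] "this" : ((PP/S)/NP)\N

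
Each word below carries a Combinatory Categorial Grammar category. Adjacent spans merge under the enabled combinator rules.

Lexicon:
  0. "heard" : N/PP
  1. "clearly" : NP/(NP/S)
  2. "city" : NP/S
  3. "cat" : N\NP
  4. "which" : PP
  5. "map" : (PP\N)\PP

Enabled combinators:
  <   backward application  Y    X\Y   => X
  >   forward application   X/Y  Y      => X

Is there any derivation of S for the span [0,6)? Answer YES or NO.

N/PP NP/(NP/S) NP/S N\NP PP (PP\N)\PP
CKY chart[0,6] = {N}; S ∉ chart

NO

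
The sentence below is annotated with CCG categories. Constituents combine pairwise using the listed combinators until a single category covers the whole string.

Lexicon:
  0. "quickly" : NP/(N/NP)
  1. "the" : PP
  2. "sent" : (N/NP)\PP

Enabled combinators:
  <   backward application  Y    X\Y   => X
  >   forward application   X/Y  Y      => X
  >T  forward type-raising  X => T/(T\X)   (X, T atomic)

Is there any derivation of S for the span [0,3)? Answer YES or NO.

NO

NP/(N/NP) PP (N/NP)\PP
CKY chart[0,3] = {N/(N\NP), NP, NP/(NP\NP), PP/(PP\NP), S/(S\NP)}; S ∉ chart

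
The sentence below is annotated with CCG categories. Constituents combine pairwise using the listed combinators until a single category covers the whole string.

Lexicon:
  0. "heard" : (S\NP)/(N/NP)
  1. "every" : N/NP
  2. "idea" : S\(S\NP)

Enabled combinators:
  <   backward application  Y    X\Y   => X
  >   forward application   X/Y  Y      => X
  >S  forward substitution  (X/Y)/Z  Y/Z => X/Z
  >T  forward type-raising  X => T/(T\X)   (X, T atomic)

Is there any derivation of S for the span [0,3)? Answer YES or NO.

YES

[0,3] S   <
  [0,2] S\NP   >
    [0,1] "heard" : (S\NP)/(N/NP)
    [1,2] "every" : N/NP
  [2,3] "idea" : S\(S\NP)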